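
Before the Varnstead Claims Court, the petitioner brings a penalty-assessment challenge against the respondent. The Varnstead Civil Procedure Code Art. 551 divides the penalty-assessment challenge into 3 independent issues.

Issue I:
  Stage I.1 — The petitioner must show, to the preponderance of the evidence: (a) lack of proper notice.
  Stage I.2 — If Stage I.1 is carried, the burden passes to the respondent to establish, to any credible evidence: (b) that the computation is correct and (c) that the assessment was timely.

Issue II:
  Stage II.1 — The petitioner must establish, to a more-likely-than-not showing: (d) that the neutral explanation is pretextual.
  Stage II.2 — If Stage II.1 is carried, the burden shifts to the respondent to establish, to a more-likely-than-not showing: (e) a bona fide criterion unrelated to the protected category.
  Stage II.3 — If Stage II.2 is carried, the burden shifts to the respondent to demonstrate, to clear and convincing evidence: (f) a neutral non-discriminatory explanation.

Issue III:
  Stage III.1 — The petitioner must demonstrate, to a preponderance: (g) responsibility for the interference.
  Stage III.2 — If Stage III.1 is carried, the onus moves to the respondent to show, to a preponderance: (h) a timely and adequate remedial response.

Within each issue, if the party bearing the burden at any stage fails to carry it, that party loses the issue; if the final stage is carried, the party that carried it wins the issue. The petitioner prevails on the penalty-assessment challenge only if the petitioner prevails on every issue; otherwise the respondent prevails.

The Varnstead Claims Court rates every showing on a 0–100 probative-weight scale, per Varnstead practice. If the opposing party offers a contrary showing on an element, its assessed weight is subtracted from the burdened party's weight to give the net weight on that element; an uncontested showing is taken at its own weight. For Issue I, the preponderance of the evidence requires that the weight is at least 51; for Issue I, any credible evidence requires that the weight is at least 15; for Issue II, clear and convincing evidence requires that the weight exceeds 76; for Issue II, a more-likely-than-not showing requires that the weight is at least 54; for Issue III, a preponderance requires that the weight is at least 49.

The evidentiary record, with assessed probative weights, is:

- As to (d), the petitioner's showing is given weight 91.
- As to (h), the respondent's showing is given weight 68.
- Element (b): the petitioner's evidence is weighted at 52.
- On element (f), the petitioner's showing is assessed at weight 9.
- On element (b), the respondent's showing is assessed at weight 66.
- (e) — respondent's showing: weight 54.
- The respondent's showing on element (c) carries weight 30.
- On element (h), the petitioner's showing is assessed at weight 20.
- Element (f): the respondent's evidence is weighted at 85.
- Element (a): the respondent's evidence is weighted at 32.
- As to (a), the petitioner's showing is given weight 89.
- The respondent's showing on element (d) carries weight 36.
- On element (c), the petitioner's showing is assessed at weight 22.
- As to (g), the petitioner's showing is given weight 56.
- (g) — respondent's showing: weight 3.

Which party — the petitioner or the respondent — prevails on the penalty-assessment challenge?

— Issue I —
Stage I.1 (petitioner, the preponderance of the evidence, weight is at least 51): (a) net 89−32=57 ≥ 51 — meets.
  The petitioner carries Stage I.1; the respondent now bears the burden.
Stage I.2 (respondent, any credible evidence, weight is at least 15): (b) net 66−52=14 < 15 — fails; (c) net 30−22=8 < 15 — fails.
  Not every element is met, so the respondent fails to carry Stage I.2.
The petitioner prevails on this issue.
— Issue II —
At Stage II.1 the petitioner must meet a more-likely-than-not showing (weight is at least 54): on (d) the weight is 91 less the opposing 36 gives net 55, which does reach 54, so (d) meets the standard.
  Stage II.1 carried; the burden shifts to the respondent.
At Stage II.2 the respondent must meet a more-likely-than-not showing (weight is at least 54): on (e) the weight is 54, which does reach 54, so (e) meets the standard.
  Stage II.2 carried; the burden remains with the respondent.
At Stage II.3 the respondent must meet clear and convincing evidence (weight exceeds 76): on (f) the weight is 85 less the opposing 9 gives net 76, which does not exceed 76, so (f) does not meet the standard.
  Not every element is met, so the respondent fails to carry Stage II.3.
The analysis ends at Stage II.3; the petitioner prevails on this issue.
— Issue III —
Stage III.1 — burden on petitioner; standard: a preponderance (weight is at least 49).
    (g): 56 − 3 = 53 ≥ 49 [met]
  The petitioner carries Stage III.1; the respondent now bears the burden.
Stage III.2 — burden on respondent; standard: a preponderance (weight is at least 49).
    (h): 68 − 20 = 48 < 49 [not met]
  Stage III.2 not carried; the respondent fails its burden.
The petitioner prevails on this issue.
Per-issue: Issue I → petitioner; Issue II → petitioner; Issue III → petitioner. The petitioner must prevail on every issue; overall, the petitioner prevails.

petitioner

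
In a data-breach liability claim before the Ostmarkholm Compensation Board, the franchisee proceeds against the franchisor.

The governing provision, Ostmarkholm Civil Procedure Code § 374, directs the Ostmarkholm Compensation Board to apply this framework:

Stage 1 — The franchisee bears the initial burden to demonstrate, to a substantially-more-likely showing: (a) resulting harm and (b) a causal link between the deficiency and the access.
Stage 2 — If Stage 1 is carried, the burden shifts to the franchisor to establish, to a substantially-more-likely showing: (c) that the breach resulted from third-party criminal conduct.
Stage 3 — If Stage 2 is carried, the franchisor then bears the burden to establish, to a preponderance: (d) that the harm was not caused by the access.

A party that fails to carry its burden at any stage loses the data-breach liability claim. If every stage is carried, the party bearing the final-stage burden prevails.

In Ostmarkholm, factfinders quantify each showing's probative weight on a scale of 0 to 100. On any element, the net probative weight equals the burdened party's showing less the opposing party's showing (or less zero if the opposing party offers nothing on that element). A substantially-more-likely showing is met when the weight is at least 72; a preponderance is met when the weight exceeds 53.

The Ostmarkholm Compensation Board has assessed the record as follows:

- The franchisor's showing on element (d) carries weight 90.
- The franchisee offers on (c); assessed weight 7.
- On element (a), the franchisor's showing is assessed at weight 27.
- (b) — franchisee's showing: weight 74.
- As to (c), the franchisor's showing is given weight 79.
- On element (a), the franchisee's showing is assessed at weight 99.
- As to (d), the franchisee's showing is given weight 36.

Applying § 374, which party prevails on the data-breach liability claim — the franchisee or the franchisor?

Stage 1 (franchisee, a substantially-more-likely showing, weight is at least 72): (a) net 99−27=72 ≥ 72 — meets; (b) 74 ≥ 72 — meets.
  Stage 1 carried; the burden shifts to the franchisor.
Stage 2 (franchisor, a substantially-more-likely showing, weight is at least 72): (c) net 79−7=72 ≥ 72 — meets.
  All elements met. The franchisor retains the burden for Stage 3.
Stage 3 (franchisor, a preponderance, weight exceeds 53): (d) net 90−36=54 > 53 — meets.
  The franchisor carries the last stage.
With every stage satisfied, the franchisor prevails.

franchisor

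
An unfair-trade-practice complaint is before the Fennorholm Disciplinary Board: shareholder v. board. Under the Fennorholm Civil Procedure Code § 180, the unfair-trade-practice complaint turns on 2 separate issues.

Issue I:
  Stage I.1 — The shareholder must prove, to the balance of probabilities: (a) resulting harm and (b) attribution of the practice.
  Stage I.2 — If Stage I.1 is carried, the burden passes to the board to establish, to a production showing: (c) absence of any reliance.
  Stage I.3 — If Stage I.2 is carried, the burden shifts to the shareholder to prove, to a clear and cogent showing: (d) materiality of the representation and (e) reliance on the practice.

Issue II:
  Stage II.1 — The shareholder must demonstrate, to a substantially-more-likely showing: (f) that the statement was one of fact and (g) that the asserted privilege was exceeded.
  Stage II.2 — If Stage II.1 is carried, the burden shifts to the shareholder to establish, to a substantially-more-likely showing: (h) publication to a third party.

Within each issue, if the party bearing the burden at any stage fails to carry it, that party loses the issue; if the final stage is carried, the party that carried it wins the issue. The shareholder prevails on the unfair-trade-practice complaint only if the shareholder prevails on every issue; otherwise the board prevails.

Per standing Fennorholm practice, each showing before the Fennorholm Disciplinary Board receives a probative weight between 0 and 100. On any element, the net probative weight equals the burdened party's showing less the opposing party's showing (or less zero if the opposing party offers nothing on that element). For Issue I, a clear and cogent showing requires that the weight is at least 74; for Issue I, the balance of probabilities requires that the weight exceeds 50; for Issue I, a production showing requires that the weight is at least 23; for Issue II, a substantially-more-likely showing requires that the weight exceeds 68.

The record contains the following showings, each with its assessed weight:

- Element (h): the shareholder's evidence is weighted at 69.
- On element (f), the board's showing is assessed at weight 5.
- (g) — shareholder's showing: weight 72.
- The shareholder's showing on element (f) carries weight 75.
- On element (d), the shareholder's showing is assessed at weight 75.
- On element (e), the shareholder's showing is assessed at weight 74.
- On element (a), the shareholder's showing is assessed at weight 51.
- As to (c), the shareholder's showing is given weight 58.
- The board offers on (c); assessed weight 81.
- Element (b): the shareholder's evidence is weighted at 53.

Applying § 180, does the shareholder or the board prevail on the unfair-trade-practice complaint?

shareholder

— Issue I —
At Stage I.1 the shareholder must meet the balance of probabilities (weight exceeds 50): on (a) the weight is 51, which does exceed 50, so (a) meets the standard; on (b) the weight is 53, > 50, so (b) meets the standard.
  Stage I.1 is satisfied; the onus moves to the board.
At Stage I.2 the board must meet a production showing (weight is at least 23): on (c) the weight is 81 less the opposing 58 gives net 23, ≥ 23, so (c) meets the standard.
  The board carries Stage I.2; the shareholder now bears the burden.
At Stage I.3 the shareholder must meet a clear and cogent showing (weight is at least 74): on (d) the weight is 75, ≥ 74, so (d) meets the standard; on (e) the weight is 74, ≥ 74, so (e) meets the standard.
  All elements met at the final stage.
All stages carried — the shareholder prevails on this issue.
— Issue II —
Stage II.1 (shareholder, a substantially-more-likely showing, weight exceeds 68): (f) net 75−5=70 > 68 — meets; (g) 72 > 68 — meets.
  All elements met. The shareholder retains the burden for Stage II.2.
Stage II.2 (shareholder, a substantially-more-likely showing, weight exceeds 68): (h) 69 > 68 — meets.
  All elements met at the final stage.
All stages carried — the shareholder prevails on this issue.
Per-issue: Issue I → shareholder; Issue II → shareholder. The shareholder must prevail on every issue; overall, the shareholder prevails.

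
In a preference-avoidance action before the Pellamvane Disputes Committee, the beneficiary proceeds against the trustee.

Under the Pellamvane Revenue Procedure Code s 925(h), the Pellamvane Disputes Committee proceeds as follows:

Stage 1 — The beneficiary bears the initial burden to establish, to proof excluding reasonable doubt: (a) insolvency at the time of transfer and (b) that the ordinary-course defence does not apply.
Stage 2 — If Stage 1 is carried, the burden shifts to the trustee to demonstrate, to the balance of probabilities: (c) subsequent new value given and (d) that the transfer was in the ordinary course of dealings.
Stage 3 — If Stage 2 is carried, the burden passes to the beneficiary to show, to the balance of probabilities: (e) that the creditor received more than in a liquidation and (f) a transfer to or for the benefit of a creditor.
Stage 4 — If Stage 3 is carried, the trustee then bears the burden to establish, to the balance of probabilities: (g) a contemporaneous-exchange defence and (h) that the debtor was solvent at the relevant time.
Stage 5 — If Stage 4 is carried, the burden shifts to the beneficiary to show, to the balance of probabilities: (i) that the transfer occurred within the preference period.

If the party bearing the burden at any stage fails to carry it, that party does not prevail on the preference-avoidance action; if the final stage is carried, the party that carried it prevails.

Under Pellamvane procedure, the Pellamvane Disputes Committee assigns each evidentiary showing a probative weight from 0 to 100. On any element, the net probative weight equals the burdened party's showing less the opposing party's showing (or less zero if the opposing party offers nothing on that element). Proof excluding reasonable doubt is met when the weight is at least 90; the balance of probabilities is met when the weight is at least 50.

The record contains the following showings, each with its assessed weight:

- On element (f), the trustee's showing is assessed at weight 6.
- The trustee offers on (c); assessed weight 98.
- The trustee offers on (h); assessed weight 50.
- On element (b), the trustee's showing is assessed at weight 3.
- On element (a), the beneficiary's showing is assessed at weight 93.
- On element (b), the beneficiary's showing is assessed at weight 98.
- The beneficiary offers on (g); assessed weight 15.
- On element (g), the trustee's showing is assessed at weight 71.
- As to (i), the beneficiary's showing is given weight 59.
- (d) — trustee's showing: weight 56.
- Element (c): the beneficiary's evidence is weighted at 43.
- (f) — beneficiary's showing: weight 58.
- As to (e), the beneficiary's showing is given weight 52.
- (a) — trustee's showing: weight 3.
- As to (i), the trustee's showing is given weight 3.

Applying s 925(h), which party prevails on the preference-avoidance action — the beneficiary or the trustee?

beneficiary

Stage 1 — burden on beneficiary; standard: proof excluding reasonable doubt (weight is at least 90).
    (a): 93 − 3 = 90 ≥ 90 [met]
    (b): 98 − 3 = 95 ≥ 90 [met]
  Stage 1 carried; the burden shifts to the trustee.
Stage 2 — burden on trustee; standard: the balance of probabilities (weight is at least 50).
    (c): 98 − 43 = 55 ≥ 50 [met]
    (d): 56 ≥ 50 [met]
  All elements met. The burden passes to the beneficiary.
Stage 3 — burden on beneficiary; standard: the balance of probabilities (weight is at least 50).
    (e): 52 ≥ 50 [met]
    (f): 58 − 6 = 52 ≥ 50 [met]
  The beneficiary carries Stage 3; the trustee now bears the burden.
Stage 4 — burden on trustee; standard: the balance of probabilities (weight is at least 50).
    (g): 71 − 15 = 56 ≥ 50 [met]
    (h): 50 ≥ 50 [met]
  The trustee carries Stage 4; the beneficiary now bears the burden.
Stage 5 — burden on beneficiary; standard: the balance of probabilities (weight is at least 50).
    (i): 59 − 3 = 56 ≥ 50 [met]
  The beneficiary carries the last stage.
All stages carried — the beneficiary prevails.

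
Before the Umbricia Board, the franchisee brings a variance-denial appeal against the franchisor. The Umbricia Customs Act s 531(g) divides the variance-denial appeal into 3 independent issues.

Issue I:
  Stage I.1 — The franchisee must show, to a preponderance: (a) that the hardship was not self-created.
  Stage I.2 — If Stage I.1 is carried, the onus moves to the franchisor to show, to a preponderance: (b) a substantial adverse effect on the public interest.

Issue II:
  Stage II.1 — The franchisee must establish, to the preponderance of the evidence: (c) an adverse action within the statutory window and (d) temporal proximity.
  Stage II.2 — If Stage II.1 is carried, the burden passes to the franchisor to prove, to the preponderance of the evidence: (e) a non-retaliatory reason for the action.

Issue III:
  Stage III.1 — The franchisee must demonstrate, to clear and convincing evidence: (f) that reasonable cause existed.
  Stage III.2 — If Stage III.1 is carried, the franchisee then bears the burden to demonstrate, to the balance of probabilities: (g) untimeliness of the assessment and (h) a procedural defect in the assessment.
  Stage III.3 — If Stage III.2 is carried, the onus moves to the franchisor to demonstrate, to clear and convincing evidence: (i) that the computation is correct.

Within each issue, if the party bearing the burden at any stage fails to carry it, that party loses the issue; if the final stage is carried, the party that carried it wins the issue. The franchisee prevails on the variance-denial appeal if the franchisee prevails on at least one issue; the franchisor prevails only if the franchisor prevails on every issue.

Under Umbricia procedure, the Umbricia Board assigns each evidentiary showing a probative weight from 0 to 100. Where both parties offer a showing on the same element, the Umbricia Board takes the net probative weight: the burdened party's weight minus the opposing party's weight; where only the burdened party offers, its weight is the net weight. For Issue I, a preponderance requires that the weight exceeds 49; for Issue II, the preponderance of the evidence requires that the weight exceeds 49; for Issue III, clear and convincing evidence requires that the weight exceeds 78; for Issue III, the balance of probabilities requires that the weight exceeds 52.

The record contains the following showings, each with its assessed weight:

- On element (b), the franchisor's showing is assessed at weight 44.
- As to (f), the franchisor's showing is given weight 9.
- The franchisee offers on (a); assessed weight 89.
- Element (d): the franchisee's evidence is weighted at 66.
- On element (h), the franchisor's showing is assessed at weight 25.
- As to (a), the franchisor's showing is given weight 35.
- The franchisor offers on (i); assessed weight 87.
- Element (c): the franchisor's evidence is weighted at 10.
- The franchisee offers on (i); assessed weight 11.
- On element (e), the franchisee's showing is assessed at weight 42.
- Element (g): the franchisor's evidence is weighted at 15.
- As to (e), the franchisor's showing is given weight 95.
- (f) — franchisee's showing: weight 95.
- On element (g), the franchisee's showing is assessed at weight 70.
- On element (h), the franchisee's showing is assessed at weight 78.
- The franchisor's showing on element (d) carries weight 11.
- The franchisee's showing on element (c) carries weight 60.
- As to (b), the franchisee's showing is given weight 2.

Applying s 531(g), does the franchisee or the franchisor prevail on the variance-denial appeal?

franchisee

— Issue I —
Stage I.1 — burden on franchisee; standard: a preponderance (weight exceeds 49).
    (a): 89 − 35 = 54 > 49 [met]
  Stage I.1 carried; the burden shifts to the franchisor.
Stage I.2 — burden on franchisor; standard: a preponderance (weight exceeds 49).
    (b): 44 − 2 = 42 ≤ 49 [not met]
  Stage I.2 not carried; the franchisor fails its burden.
So the franchisee prevails on this issue.
— Issue II —
Stage II.1 (franchisee, the preponderance of the evidence, weight exceeds 49): (c) net 60−10=50 > 49 — meets; (d) net 66−11=55 > 49 — meets.
  The franchisee carries Stage II.1; the franchisor now bears the burden.
Stage II.2 (franchisor, the preponderance of the evidence, weight exceeds 49): (e) net 95−42=53 > 49 — meets.
  All elements met at the final stage.
Every stage carried; the franchisor prevails on this issue.
— Issue III —
Stage III.1 (franchisee, clear and convincing evidence, weight exceeds 78): (f) net 95−9=86 > 78 — meets.
  All elements met. The franchisee retains the burden for Stage III.2.
Stage III.2 (franchisee, the balance of probabilities, weight exceeds 52): (g) net 70−15=55 > 52 — meets; (h) net 78−25=53 > 52 — meets.
  All elements met. The burden passes to the franchisor.
Stage III.3 (franchisor, clear and convincing evidence, weight exceeds 78): (i) net 87−11=76 ≤ 78 — fails.
  The franchisor does not carry Stage III.3.
The franchisee prevails on this issue.
Per-issue: Issue I → franchisee; Issue II → franchisor; Issue III → franchisee. The franchisee must prevail on at least one issue; overall, the franchisee prevails.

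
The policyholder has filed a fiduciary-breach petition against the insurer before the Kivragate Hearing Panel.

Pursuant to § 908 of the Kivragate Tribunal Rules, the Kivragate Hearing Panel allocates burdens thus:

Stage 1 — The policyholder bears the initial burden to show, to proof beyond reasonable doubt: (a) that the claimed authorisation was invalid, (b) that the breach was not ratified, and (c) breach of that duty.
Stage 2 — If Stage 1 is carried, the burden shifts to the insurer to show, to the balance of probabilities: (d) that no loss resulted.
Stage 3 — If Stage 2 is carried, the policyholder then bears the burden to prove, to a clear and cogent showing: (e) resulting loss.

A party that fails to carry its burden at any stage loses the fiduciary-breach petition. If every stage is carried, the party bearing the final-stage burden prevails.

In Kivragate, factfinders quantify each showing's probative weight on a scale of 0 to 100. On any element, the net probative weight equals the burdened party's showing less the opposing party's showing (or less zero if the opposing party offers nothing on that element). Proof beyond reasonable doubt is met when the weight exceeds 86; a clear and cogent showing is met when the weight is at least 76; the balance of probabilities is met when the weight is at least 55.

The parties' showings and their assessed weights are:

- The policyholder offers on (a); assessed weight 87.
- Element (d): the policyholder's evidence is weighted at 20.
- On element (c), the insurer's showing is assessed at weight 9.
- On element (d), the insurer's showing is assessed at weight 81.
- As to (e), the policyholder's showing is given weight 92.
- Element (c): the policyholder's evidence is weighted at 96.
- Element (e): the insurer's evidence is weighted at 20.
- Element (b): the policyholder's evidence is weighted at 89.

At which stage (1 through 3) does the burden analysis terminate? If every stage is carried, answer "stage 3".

stage 3

Stage 1 — burden on policyholder; standard: proof beyond reasonable doubt (weight exceeds 86).
    (a): 87 > 86 [met]
    (b): 89 > 86 [met]
    (c): 96 − 9 = 87 > 86 [met]
  Stage 1 carried; the burden shifts to the insurer.
Stage 2 — burden on insurer; standard: the balance of probabilities (weight is at least 55).
    (d): 81 − 20 = 61 ≥ 55 [met]
  The insurer carries Stage 2; the policyholder now bears the burden.
Stage 3 — burden on policyholder; standard: a clear and cogent showing (weight is at least 76).
    (e): 92 − 20 = 72 < 76 [not met]
  The policyholder does not carry Stage 3.
The insurer prevails.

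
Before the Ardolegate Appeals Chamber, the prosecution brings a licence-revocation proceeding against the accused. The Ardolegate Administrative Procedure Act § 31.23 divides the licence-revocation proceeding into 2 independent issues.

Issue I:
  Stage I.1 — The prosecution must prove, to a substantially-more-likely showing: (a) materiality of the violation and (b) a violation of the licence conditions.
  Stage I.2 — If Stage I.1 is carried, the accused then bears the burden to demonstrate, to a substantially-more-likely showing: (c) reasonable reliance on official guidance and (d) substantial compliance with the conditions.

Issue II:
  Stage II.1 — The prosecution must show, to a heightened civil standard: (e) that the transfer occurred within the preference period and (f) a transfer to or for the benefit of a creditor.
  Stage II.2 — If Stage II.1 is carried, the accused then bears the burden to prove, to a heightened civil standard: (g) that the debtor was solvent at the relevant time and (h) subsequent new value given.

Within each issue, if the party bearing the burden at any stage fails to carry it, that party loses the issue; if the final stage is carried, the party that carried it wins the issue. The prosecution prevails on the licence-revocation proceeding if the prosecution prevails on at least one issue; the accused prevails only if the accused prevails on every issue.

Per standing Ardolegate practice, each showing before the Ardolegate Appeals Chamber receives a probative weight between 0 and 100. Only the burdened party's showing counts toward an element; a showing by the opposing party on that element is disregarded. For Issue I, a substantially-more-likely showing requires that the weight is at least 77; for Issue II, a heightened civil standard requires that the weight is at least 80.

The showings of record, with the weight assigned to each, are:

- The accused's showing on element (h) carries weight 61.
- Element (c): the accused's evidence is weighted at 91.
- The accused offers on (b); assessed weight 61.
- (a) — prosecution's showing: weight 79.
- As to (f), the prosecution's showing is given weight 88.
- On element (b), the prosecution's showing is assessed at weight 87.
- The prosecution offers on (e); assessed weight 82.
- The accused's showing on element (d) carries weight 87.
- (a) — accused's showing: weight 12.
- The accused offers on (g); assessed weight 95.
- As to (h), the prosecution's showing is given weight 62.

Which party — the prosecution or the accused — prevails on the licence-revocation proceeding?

prosecution

— Issue I —
Stage I.1 (prosecution, a substantially-more-likely showing, weight is at least 77): (a) 79 (accused's 12 disregarded) ≥ 77 — meets; (b) 87 (accused's 61 disregarded) ≥ 77 — meets.
  All elements met. The burden passes to the accused.
Stage I.2 (accused, a substantially-more-likely showing, weight is at least 77): (c) 91 ≥ 77 — meets; (d) 87 ≥ 77 — meets.
  The accused carries the last stage.
Every stage carried; the accused prevails on this issue.
— Issue II —
Stage II.1 (prosecution, a heightened civil standard, weight is at least 80): (e) 82 ≥ 80 — meets; (f) 88 ≥ 80 — meets.
  The prosecution carries Stage II.1; the accused now bears the burden.
Stage II.2 (accused, a heightened civil standard, weight is at least 80): (g) 95 ≥ 80 — meets; (h) 61 (prosecution's 62 disregarded) < 80 — fails.
  The accused does not carry Stage II.2.
The analysis ends at Stage II.2; the prosecution prevails on this issue.
Per-issue: Issue I → accused; Issue II → prosecution. The prosecution must prevail on at least one issue; overall, the prosecution prevails.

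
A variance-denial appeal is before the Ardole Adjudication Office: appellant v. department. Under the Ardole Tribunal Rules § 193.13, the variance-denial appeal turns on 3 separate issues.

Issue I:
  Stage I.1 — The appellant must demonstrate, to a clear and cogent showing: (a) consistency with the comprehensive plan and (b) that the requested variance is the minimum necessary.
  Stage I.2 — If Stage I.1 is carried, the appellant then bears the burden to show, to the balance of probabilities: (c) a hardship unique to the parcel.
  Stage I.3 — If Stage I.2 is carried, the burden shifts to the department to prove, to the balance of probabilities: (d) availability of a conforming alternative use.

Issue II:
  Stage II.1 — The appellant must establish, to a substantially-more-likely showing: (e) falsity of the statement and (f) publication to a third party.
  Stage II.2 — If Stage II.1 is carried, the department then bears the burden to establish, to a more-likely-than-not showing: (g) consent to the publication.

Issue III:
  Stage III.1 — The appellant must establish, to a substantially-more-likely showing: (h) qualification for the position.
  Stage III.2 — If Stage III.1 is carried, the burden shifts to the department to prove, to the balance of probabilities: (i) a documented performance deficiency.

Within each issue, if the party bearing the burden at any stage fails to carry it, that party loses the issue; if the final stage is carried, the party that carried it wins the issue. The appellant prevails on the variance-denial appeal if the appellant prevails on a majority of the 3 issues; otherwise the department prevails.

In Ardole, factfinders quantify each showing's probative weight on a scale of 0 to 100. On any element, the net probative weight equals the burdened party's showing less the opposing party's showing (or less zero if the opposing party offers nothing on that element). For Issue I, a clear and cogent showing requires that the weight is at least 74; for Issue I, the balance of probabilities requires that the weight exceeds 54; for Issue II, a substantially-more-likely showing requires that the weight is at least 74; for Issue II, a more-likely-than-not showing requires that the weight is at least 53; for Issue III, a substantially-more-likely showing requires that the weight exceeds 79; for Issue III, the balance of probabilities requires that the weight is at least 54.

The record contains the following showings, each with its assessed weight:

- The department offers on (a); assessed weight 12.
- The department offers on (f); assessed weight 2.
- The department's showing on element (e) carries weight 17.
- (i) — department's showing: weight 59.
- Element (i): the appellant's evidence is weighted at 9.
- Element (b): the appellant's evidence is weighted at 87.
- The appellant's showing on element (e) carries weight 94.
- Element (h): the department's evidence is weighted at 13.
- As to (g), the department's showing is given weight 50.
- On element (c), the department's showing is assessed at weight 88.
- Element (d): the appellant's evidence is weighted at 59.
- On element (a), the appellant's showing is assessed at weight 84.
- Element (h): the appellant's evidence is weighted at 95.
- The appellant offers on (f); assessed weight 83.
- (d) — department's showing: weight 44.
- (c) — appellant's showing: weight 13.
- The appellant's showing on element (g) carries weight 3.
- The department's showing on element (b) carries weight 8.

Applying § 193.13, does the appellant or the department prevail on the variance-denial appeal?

appellant

— Issue I —
Stage I.1 — burden on appellant; standard: a clear and cogent showing (weight is at least 74).
    (a): 84 − 12 = 72 < 74 [not met]
    (b): 87 − 8 = 79 ≥ 74 [met]
  The appellant does not carry Stage I.1.
So the department prevails on this issue.
— Issue II —
Stage II.1 — burden on appellant; standard: a substantially-more-likely showing (weight is at least 74).
    (e): 94 − 17 = 77 ≥ 74 [met]
    (f): 83 − 2 = 81 ≥ 74 [met]
  Stage II.1 carried; the burden shifts to the department.
Stage II.2 — burden on department; standard: a more-likely-than-not showing (weight is at least 53).
    (g): 50 − 3 = 47 < 53 [not met]
  Not every element is met, so the department fails to carry Stage II.2.
The appellant prevails on this issue.
— Issue III —
At Stage III.1 the appellant must meet a substantially-more-likely showing (weight exceeds 79): on (h) the weight is 95 less the opposing 13 gives net 82, which does exceed 79, so (h) meets the standard.
  Stage III.1 is satisfied; the onus moves to the department.
At Stage III.2 the department must meet the balance of probabilities (weight is at least 54): on (i) the weight is 59 less the opposing 9 gives net 50, which does not reach 54, so (i) does not meet the standard.
  Stage III.2 not carried; the department fails its burden.
The appellant prevails on this issue.
Per-issue: Issue I → department; Issue II → appellant; Issue III → appellant. The appellant must prevail on a majority of issues; overall, the appellant prevails.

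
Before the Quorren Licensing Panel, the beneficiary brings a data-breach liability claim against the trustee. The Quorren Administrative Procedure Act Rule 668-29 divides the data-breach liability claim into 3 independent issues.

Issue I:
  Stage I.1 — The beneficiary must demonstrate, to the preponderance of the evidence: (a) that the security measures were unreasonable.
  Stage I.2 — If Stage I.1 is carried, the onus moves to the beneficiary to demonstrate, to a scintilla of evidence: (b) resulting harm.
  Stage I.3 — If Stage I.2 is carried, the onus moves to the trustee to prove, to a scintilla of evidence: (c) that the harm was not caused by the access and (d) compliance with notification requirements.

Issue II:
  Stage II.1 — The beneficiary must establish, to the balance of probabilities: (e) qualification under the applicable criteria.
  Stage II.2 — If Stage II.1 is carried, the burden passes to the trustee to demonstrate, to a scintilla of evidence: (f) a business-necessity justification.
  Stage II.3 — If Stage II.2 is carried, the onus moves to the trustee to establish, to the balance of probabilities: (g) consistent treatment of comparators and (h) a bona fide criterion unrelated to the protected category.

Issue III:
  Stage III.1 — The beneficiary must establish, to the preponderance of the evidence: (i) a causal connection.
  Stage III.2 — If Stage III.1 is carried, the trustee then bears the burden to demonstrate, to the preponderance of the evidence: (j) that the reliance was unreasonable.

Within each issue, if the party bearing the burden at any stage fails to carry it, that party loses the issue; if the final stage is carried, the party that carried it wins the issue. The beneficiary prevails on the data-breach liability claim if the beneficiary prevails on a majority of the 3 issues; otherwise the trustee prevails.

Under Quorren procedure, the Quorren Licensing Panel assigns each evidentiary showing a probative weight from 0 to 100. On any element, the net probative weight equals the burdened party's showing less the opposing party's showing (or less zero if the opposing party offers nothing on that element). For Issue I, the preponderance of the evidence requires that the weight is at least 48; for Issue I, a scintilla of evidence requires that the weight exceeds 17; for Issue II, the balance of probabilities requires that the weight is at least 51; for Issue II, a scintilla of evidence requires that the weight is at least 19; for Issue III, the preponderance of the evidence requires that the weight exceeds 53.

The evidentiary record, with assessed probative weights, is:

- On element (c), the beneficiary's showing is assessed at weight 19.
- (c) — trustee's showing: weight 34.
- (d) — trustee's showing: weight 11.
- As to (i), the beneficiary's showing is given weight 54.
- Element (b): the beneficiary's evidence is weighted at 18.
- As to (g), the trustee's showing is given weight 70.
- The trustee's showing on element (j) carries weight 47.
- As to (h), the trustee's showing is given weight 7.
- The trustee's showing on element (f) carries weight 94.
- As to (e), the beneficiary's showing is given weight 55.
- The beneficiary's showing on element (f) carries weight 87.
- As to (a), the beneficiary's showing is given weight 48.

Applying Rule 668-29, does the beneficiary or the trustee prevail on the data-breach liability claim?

— Issue I —
At Stage I.1 the beneficiary must meet the preponderance of the evidence (weight is at least 48): on (a) the weight is 48, which does reach 48, so (a) meets the standard.
  All elements met. The beneficiary retains the burden for Stage I.2.
At Stage I.2 the beneficiary must meet a scintilla of evidence (weight exceeds 17): on (b) the weight is 18, which does exceed 17, so (b) meets the standard.
  The beneficiary carries Stage I.2; the trustee now bears the burden.
At Stage I.3 the trustee must meet a scintilla of evidence (weight exceeds 17): on (c) the weight is 34 less the opposing 19 gives net 15, which does not exceed 17, so (c) does not meet the standard; on (d) the weight is 11, which does not exceed 17, so (d) does not meet the standard.
  The trustee does not carry Stage I.3.
The analysis ends at Stage I.3; the beneficiary prevails on this issue.
— Issue II —
Stage II.1 — burden on beneficiary; standard: the balance of probabilities (weight is at least 51).
    (e): 55 ≥ 51 [met]
  Stage II.1 is satisfied; the onus moves to the trustee.
Stage II.2 — burden on trustee; standard: a scintilla of evidence (weight is at least 19).
    (f): 94 − 87 = 7 < 19 [not met]
  The trustee does not carry Stage II.2.
The beneficiary prevails on this issue.
— Issue III —
Stage III.1 (beneficiary, the preponderance of the evidence, weight exceeds 53): (i) 54 > 53 — meets.
  Stage III.1 is satisfied; the onus moves to the trustee.
Stage III.2 (trustee, the preponderance of the evidence, weight exceeds 53): (j) 47 ≤ 53 — fails.
  Stage III.2 not carried; the trustee fails its burden.
So the beneficiary prevails on this issue.
Per-issue: Issue I → beneficiary; Issue II → beneficiary; Issue III → beneficiary. The beneficiary must prevail on a majority of issues; overall, the beneficiary prevails.

beneficiary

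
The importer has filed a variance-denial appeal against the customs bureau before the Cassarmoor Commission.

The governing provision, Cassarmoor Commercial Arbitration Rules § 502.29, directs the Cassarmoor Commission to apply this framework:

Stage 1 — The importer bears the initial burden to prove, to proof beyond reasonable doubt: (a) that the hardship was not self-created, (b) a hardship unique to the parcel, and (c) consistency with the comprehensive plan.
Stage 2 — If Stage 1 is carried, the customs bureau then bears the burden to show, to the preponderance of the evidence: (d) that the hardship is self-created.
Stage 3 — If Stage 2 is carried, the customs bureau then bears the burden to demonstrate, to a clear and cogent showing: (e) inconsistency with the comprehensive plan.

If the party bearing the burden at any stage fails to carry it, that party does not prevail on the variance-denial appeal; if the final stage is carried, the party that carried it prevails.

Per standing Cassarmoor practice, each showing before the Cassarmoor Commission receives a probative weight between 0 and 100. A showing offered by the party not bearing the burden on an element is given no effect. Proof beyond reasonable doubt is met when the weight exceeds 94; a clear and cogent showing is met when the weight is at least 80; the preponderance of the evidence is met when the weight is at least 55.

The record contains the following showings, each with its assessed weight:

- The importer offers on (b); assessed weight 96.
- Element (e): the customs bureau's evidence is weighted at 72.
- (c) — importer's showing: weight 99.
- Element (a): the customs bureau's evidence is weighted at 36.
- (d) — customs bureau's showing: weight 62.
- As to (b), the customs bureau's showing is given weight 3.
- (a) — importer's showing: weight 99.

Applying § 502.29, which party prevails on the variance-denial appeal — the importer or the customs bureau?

importer

Stage 1 (importer, proof beyond reasonable doubt, weight exceeds 94): (a) 99 (customs bureau's 36 disregarded) > 94 — meets; (b) 96 (customs bureau's 3 disregarded) > 94 — meets; (c) 99 > 94 — meets.
  The importer carries Stage 1; the customs bureau now bears the burden.
Stage 2 (customs bureau, the preponderance of the evidence, weight is at least 55): (d) 62 ≥ 55 — meets.
  Stage 2 is satisfied; the customs bureau continues to bear the burden.
Stage 3 (customs bureau, a clear and cogent showing, weight is at least 80): (e) 72 < 80 — fails.
  The customs bureau does not carry Stage 3.
So the importer prevails.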